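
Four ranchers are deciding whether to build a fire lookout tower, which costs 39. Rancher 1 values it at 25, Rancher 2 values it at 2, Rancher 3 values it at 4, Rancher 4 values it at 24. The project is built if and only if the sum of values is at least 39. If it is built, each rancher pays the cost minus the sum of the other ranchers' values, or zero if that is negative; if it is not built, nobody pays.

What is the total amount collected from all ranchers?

17

Total value 55 ≥ cost 39, so it is built.
Rancher 1: others sum to 30; max(0, 39 - 30) = 9.
Rancher 2: others sum to 53; max(0, 39 - 53) = 0.
Rancher 3: others sum to 51; max(0, 39 - 51) = 0.
Rancher 4: others sum to 31; max(0, 39 - 31) = 8.
Total collected = 9 + 0 + 0 + 8 = 17.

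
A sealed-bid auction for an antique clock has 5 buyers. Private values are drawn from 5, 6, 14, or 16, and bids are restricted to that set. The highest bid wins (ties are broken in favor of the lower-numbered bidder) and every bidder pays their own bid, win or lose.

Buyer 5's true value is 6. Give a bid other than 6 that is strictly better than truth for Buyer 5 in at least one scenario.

Suppose Buyer 1 bids 5, Buyer 2 bids 5, Buyer 3 bids 5 and Buyer 4 bids 6.
Bid 6: loses but pays 6, utility -6.
Bid 5: loses but pays 5, utility -5.
So bidding 5 beats truth here (-5 > -6).

5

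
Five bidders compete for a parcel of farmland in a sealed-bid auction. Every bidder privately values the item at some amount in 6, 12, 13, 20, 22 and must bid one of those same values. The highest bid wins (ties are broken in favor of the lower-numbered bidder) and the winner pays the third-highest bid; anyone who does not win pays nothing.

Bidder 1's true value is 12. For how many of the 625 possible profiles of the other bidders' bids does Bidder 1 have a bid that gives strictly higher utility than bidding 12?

Others bid (6, 6, 6, 13): truth gives 0; bid 13 gives 6 > 0. Violating.
Others bid (6, 6, 6, 20): truth gives 0; bid 20 gives 6 > 0. Violating.
Others bid (6, 6, 6, 22): truth gives 0; bid 22 gives 6 > 0. Violating.
Others bid (6, 6, 13, 6): truth gives 0; bid 13 gives 6 > 0. Violating.
Others bid (6, 6, 6, 6): truth gives 6; no alternative beats it.
Others bid (6, 6, 6, 12): truth gives 6; no alternative beats it.
(Checking all 625 profiles: 12 have a profitable deviation, 613 do not.)

12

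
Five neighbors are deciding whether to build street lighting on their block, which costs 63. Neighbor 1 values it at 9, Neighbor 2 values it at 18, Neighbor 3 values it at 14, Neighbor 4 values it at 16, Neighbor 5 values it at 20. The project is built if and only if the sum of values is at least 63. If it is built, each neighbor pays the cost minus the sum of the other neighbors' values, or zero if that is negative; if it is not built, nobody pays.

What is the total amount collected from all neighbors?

Total value 77 ≥ cost 63, so it is built.
Neighbor 1: others sum to 68; max(0, 63 - 68) = 0.
Neighbor 2: others sum to 59; max(0, 63 - 59) = 4.
Neighbor 3: others sum to 63; max(0, 63 - 63) = 0.
Neighbor 4: others sum to 61; max(0, 63 - 61) = 2.
Neighbor 5: others sum to 57; max(0, 63 - 57) = 6.
Total collected = 0 + 4 + 0 + 2 + 6 = 12.

12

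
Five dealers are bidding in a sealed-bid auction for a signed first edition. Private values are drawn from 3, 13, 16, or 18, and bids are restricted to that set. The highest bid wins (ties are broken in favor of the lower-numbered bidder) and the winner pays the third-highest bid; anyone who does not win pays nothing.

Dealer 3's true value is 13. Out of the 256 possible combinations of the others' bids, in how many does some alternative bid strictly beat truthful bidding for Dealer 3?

8

Others bid (3, 3, 3, 16): truth gives 0; bid 16 gives 10 > 0. Violating.
Others bid (3, 3, 3, 18): truth gives 0; bid 18 gives 10 > 0. Violating.
Others bid (3, 3, 16, 3): truth gives 0; bid 16 gives 10 > 0. Violating.
Others bid (3, 3, 18, 3): truth gives 0; bid 18 gives 10 > 0. Violating.
Others bid (3, 3, 3, 3): truth gives 10; no alternative beats it.
Others bid (3, 3, 3, 13): truth gives 10; no alternative beats it.
(Checking all 256 profiles: 8 have a profitable deviation, 248 do not.)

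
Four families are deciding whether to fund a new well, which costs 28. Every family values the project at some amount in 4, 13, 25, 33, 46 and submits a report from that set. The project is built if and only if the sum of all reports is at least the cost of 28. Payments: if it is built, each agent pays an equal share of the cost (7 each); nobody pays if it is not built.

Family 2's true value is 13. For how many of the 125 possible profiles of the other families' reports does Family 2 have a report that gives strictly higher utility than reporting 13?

1

Others report (4, 4, 4): truth gives 0; report 25 gives 6 > 0. Violating.
Others report (4, 4, 13): truth gives 6; no alternative beats it.
Others report (4, 4, 25): truth gives 6; no alternative beats it.
(Checking all 125 profiles: 1 has a profitable deviation, 124 do not.)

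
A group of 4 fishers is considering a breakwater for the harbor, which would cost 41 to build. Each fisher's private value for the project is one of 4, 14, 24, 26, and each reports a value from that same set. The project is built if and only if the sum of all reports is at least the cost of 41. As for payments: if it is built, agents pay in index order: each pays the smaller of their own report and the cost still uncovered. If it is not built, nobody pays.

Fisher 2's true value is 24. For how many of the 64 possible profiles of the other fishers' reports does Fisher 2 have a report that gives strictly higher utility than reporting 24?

60

Others report (4, 4, 24): truth gives 0; report 14 gives 10 > 0. Violating.
Others report (4, 4, 26): truth gives 0; report 14 gives 10 > 0. Violating.
Others report (4, 14, 14): truth gives 0; report 14 gives 10 > 0. Violating.
Others report (4, 14, 24): truth gives 0; report 4 gives 20 > 0. Violating.
Others report (4, 4, 4): truth gives 0; no alternative beats it.
Others report (4, 4, 14): truth gives 0; no alternative beats it.
(Checking all 64 profiles: 60 have a profitable deviation, 4 do not.)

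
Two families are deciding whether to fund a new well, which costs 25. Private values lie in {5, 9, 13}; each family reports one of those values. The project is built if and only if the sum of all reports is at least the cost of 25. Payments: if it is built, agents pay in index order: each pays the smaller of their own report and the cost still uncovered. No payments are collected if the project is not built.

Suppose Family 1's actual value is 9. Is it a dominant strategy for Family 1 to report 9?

Yes

Check each profile of the others' reports and compare truth against every alternative report.
Others report (5): truth gives 0, best alternative gives 0.
Others report (9): truth gives 0, best alternative gives 0.
Others report (13): truth gives 0, best alternative gives 0.
In every case the truthful report is at least as good as any alternative, so it is a dominant strategy.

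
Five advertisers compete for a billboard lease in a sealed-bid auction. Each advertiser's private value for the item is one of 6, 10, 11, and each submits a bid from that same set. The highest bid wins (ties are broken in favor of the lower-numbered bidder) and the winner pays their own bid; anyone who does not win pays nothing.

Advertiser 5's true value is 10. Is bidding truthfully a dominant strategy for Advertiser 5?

Yes

Check each profile of the others' bids and compare truth against every alternative bid.
Others bid (6, 6, 6, 6): truth gives 0, best alternative gives 0.
Others bid (6, 6, 6, 10): truth gives 0, best alternative gives 0.
Others bid (6, 6, 6, 11): truth gives 0, best alternative gives 0.
Others bid (6, 6, 10, 6): truth gives 0, best alternative gives 0.
Others bid (6, 6, 10, 10): truth gives 0, best alternative gives 0.
Others bid (6, 6, 10, 11): truth gives 0, best alternative gives 0.
(Remaining 75 profiles checked similarly; truth is weakly best in each.)
In every case the truthful bid is at least as good as any alternative, so it is a dominant strategy.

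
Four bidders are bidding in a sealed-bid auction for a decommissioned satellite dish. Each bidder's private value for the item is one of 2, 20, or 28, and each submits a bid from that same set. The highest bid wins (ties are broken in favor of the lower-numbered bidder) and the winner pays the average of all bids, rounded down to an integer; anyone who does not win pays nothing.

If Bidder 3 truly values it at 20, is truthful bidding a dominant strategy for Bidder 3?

No

Consider the case where Bidder 1 bids 2, Bidder 2 bids 2 and Bidder 4 bids 28.
Truthful bid 20: loses, pays 0, utility 0.
Bid 28 instead: wins, pays 15, utility 20 - 15 = 5.
Since 5 > 0, bidding 28 is strictly better here, so truthful bidding is not dominant.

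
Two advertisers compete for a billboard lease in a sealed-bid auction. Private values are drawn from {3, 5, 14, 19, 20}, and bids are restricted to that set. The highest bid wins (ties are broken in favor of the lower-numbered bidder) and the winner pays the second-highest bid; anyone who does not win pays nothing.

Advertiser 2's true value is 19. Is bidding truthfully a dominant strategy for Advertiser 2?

Check each profile of the others' bids and compare truth against every alternative bid.
Others bid (3): truth gives 16, best alternative gives 16.
Others bid (5): truth gives 14, best alternative gives 14.
Others bid (14): truth gives 5, best alternative gives 5.
Others bid (19): truth gives 0, best alternative gives 0.
Others bid (20): truth gives 0, best alternative gives 0.
In every case the truthful bid is at least as good as any alternative, so it is a dominant strategy.

Yes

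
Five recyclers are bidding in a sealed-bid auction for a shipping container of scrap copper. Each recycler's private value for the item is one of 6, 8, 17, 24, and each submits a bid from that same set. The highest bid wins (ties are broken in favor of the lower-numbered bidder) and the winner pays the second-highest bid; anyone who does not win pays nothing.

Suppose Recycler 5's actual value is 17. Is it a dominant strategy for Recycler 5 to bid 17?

Check each profile of the others' bids and compare truth against every alternative bid.
Others bid (6, 6, 6, 6): truth gives 11, best alternative gives 11.
Others bid (6, 6, 6, 8): truth gives 9, best alternative gives 9.
Others bid (6, 6, 8, 6): truth gives 9, best alternative gives 9.
Others bid (6, 6, 8, 8): truth gives 9, best alternative gives 9.
Others bid (6, 8, 6, 6): truth gives 9, best alternative gives 9.
Others bid (6, 8, 6, 8): truth gives 9, best alternative gives 9.
(Remaining 250 profiles checked similarly; truth is weakly best in each.)
In every case the truthful bid is at least as good as any alternative, so it is a dominant strategy.

Yes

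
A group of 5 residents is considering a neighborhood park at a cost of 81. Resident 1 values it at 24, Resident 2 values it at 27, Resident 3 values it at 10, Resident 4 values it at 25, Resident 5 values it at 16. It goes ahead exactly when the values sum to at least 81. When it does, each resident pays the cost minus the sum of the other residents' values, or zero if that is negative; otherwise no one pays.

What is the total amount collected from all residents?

Total value 102 ≥ cost 81, so it is built.
Resident 1: others sum to 78; max(0, 81 - 78) = 3.
Resident 2: others sum to 75; max(0, 81 - 75) = 6.
Resident 3: others sum to 92; max(0, 81 - 92) = 0.
Resident 4: others sum to 77; max(0, 81 - 77) = 4.
Resident 5: others sum to 86; max(0, 81 - 86) = 0.
Total collected = 3 + 6 + 0 + 4 + 0 = 13.

13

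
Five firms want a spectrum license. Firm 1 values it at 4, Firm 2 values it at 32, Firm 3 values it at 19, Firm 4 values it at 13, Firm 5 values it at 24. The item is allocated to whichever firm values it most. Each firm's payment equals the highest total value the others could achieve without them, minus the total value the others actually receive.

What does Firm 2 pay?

24

Firm 2 has the highest value and receives the item.
Without Firm 2, the item would go to the next-highest value, 24, so the others could achieve 24.
With Firm 2 present and winning, the others receive nothing, so their total is 0.
Payment = 24 - 0 = 24.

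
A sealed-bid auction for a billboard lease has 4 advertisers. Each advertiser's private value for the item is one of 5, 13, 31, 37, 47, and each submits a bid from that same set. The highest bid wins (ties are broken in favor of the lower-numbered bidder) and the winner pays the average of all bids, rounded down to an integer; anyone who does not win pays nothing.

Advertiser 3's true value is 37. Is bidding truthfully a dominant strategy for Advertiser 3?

Consider the case where Advertiser 1 bids 5, Advertiser 2 bids 5 and Advertiser 4 bids 5.
Truthful bid 37: wins, pays 13, utility 37 - 13 = 24.
Bid 13 instead: wins, pays 7, utility 37 - 7 = 30.
Since 30 > 24, bidding 13 is strictly better here, so truthful bidding is not dominant.

No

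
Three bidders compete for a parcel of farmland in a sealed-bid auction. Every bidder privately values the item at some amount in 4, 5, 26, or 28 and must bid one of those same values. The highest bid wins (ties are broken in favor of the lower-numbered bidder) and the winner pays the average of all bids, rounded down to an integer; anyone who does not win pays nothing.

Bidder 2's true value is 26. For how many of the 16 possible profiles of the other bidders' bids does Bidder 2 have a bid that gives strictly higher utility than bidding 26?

6

Others bid (4, 4): truth gives 15; bid 5 gives 22 > 15. Violating.
Others bid (4, 5): truth gives 15; bid 5 gives 22 > 15. Violating.
Others bid (4, 28): truth gives 0; bid 28 gives 6 > 0. Violating.
Others bid (5, 28): truth gives 0; bid 28 gives 6 > 0. Violating.
Others bid (4, 26): truth gives 8; no alternative beats it.
Others bid (5, 4): truth gives 15; no alternative beats it.
(Checking all 16 profiles: 6 have a profitable deviation, 10 do not.)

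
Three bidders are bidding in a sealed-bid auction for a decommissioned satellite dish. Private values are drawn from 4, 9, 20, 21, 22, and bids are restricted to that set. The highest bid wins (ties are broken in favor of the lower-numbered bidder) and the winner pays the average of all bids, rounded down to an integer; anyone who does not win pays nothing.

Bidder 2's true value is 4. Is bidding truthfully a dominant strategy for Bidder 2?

Yes

Check each profile of the others' bids and compare truth against every alternative bid.
Others bid (4, 9): truth gives 0, best alternative gives -3.
Others bid (4, 4): truth gives 0, best alternative gives -1.
Others bid (4, 20): truth gives 0, best alternative gives 0.
Others bid (4, 21): truth gives 0, best alternative gives 0.
Others bid (4, 22): truth gives 0, best alternative gives 0.
Others bid (9, 4): truth gives 0, best alternative gives 0.
(Remaining 19 profiles checked similarly; truth is weakly best in each.)
In every case the truthful bid is at least as good as any alternative, so it is a dominant strategy.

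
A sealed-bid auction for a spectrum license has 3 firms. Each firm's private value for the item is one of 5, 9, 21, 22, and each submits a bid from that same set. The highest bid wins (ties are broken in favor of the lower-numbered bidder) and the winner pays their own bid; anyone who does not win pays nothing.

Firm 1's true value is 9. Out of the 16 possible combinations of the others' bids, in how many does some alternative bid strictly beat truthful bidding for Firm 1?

1

Others bid (5, 5): truth gives 0; bid 5 gives 4 > 0. Violating.
Others bid (5, 9): truth gives 0; no alternative beats it.
Others bid (5, 21): truth gives 0; no alternative beats it.
(Checking all 16 profiles: 1 has a profitable deviation, 15 do not.)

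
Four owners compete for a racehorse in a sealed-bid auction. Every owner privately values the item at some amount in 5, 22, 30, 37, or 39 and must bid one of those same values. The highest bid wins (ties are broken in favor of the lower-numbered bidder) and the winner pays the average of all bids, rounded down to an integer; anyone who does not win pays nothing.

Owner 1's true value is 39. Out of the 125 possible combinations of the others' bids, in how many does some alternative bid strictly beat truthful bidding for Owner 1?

39

Others bid (5, 5, 5): truth gives 26; bid 5 gives 34 > 26. Violating.
Others bid (5, 5, 22): truth gives 22; bid 22 gives 26 > 22. Violating.
Others bid (5, 5, 30): truth gives 20; bid 30 gives 22 > 20. Violating.
Others bid (5, 22, 5): truth gives 22; bid 22 gives 26 > 22. Violating.
Others bid (5, 5, 37): truth gives 18; no alternative beats it.
Others bid (5, 5, 39): truth gives 17; no alternative beats it.
(Checking all 125 profiles: 39 have a profitable deviation, 86 do not.)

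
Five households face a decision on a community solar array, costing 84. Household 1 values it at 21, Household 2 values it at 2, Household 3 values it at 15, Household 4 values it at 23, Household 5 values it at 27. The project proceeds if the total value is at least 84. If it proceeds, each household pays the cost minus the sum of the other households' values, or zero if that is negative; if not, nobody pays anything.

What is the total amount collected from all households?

Total value 88 ≥ cost 84, so it is built.
Household 1: others sum to 67; max(0, 84 - 67) = 17.
Household 2: others sum to 86; max(0, 84 - 86) = 0.
Household 3: others sum to 73; max(0, 84 - 73) = 11.
Household 4: others sum to 65; max(0, 84 - 65) = 19.
Household 5: others sum to 61; max(0, 84 - 61) = 23.
Total collected = 17 + 0 + 11 + 19 + 23 = 70.

70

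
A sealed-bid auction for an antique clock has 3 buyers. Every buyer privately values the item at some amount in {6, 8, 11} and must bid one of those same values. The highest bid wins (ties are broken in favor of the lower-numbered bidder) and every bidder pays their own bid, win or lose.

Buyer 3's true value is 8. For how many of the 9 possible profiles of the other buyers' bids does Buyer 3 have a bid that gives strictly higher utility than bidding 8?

8

Others bid (6, 8): truth gives -8; bid 11 gives -3 > -8. Violating.
Others bid (6, 11): truth gives -8; bid 6 gives -6 > -8. Violating.
Others bid (8, 6): truth gives -8; bid 11 gives -3 > -8. Violating.
Others bid (8, 8): truth gives -8; bid 11 gives -3 > -8. Violating.
Others bid (6, 6): truth gives 0; no alternative beats it.
(Checking all 9 profiles: 8 have a profitable deviation, 1 does not.)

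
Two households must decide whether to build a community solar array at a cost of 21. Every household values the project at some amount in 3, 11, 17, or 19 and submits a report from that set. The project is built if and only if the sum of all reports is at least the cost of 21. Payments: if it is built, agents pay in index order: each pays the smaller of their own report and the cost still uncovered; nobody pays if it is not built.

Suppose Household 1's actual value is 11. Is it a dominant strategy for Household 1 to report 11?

Consider the case where Household 2 reports 19.
Truthful report 11: project built, pays 11, utility 11 - 11 = 0.
Report 3 instead: project built, pays 3, utility 11 - 3 = 8.
Since 8 > 0, reporting 3 is strictly better here, so truthful reporting is not dominant.

No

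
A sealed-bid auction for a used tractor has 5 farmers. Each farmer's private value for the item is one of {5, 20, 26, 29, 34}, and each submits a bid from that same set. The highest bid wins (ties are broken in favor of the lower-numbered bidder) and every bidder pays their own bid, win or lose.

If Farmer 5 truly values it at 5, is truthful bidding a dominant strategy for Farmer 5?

Yes

Check each profile of the others' bids and compare truth against every alternative bid.
Others bid (5, 5, 5, 20): truth gives -5, best alternative gives -20.
Others bid (5, 5, 5, 26): truth gives -5, best alternative gives -20.
Others bid (5, 5, 5, 29): truth gives -5, best alternative gives -20.
Others bid (5, 5, 5, 34): truth gives -5, best alternative gives -20.
Others bid (5, 5, 20, 5): truth gives -5, best alternative gives -20.
Others bid (5, 5, 20, 20): truth gives -5, best alternative gives -20.
(Remaining 619 profiles checked similarly; truth is weakly best in each.)
In every case the truthful bid is at least as good as any alternative, so it is a dominant strategy.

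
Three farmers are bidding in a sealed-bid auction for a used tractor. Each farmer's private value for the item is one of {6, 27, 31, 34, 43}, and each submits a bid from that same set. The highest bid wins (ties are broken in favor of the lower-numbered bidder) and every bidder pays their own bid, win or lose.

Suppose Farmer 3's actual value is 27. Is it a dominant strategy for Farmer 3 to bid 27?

No

Consider the case where Farmer 1 bids 6 and Farmer 2 bids 27.
Truthful bid 27: loses but pays 27, utility -27.
Bid 6 instead: loses but pays 6, utility -6.
Since -6 > -27, bidding 6 is strictly better here, so truthful bidding is not dominant.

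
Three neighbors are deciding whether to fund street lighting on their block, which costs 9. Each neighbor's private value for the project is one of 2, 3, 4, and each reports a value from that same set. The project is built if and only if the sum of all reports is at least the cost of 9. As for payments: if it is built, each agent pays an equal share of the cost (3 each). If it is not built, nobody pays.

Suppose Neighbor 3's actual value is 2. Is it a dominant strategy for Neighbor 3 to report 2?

Check each profile of the others' reports and compare truth against every alternative report.
Others report (2, 4): truth gives 0, best alternative gives -1.
Others report (3, 3): truth gives 0, best alternative gives -1.
Others report (4, 2): truth gives 0, best alternative gives -1.
Others report (3, 4): truth gives -1, best alternative gives -1.
Others report (4, 3): truth gives -1, best alternative gives -1.
Others report (4, 4): truth gives -1, best alternative gives -1.
(Remaining 3 profiles checked similarly; truth is weakly best in each.)
In every case the truthful report is at least as good as any alternative, so it is a dominant strategy.

Yes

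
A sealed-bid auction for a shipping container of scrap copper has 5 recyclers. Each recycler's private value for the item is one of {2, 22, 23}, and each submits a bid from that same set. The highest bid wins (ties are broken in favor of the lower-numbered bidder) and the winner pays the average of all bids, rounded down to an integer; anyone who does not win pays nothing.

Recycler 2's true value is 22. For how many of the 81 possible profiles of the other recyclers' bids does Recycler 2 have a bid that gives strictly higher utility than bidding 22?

38

Others bid (2, 2, 2, 23): truth gives 0; bid 23 gives 12 > 0. Violating.
Others bid (2, 2, 22, 23): truth gives 0; bid 23 gives 8 > 0. Violating.
Others bid (2, 2, 23, 2): truth gives 0; bid 23 gives 12 > 0. Violating.
Others bid (2, 2, 23, 22): truth gives 0; bid 23 gives 8 > 0. Violating.
Others bid (2, 2, 2, 2): truth gives 16; no alternative beats it.
Others bid (2, 2, 2, 22): truth gives 12; no alternative beats it.
(Checking all 81 profiles: 38 have a profitable deviation, 43 do not.)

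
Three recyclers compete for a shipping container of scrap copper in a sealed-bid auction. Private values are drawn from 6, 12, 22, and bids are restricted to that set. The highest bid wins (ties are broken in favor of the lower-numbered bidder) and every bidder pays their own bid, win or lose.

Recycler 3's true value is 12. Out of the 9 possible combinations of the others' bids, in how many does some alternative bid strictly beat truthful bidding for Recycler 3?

Others bid (6, 12): truth gives -12; bid 6 gives -6 > -12. Violating.
Others bid (6, 22): truth gives -12; bid 6 gives -6 > -12. Violating.
Others bid (12, 6): truth gives -12; bid 6 gives -6 > -12. Violating.
Others bid (12, 12): truth gives -12; bid 6 gives -6 > -12. Violating.
Others bid (6, 6): truth gives 0; no alternative beats it.
(Checking all 9 profiles: 8 have a profitable deviation, 1 does not.)

8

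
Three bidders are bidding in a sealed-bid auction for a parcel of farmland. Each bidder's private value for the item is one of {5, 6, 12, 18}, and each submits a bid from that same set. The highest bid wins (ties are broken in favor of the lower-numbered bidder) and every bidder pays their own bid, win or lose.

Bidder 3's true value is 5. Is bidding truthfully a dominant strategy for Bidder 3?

Consider the case where Bidder 1 bids 5 and Bidder 2 bids 5.
Truthful bid 5: loses but pays 5, utility -5.
Bid 6 instead: wins, pays 6, utility 5 - 6 = -1.
Since -1 > -5, bidding 6 is strictly better here, so truthful bidding is not dominant.

No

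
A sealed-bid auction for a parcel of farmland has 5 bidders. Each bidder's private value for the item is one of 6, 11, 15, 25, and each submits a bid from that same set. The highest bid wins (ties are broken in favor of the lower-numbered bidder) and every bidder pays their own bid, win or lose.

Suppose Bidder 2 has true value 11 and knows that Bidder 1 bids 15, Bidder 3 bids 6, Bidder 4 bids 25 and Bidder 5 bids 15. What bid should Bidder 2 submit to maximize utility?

6

Bid 6: loses but pays 6, utility -6.
Bid 11: loses but pays 11, utility -11.
Bid 15: loses but pays 15, utility -15.
Bid 25: wins, pays 25, utility 11 - 25 = -14.
The best choice is 6 with utility -6.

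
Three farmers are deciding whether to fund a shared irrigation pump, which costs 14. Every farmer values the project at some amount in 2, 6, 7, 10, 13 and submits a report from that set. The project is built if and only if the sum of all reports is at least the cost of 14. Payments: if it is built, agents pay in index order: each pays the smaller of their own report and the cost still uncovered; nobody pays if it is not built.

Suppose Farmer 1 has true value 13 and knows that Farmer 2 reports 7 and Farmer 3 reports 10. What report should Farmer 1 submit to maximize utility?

Report 2: project built, pays 2, utility 13 - 2 = 11.
Report 6: project built, pays 6, utility 13 - 6 = 7.
Report 7: project built, pays 7, utility 13 - 7 = 6.
Report 10: project built, pays 10, utility 13 - 10 = 3.
Report 13: project built, pays 13, utility 13 - 13 = 0.
The best choice is 2 with utility 11.

2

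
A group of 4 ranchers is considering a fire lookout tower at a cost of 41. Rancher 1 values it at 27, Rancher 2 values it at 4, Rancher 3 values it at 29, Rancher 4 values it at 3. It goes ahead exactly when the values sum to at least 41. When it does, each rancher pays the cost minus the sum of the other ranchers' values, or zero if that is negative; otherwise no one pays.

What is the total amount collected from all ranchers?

Total value 63 ≥ cost 41, so it is built.
Rancher 1: others sum to 36; max(0, 41 - 36) = 5.
Rancher 2: others sum to 59; max(0, 41 - 59) = 0.
Rancher 3: others sum to 34; max(0, 41 - 34) = 7.
Rancher 4: others sum to 60; max(0, 41 - 60) = 0.
Total collected = 5 + 0 + 7 + 0 = 12.

12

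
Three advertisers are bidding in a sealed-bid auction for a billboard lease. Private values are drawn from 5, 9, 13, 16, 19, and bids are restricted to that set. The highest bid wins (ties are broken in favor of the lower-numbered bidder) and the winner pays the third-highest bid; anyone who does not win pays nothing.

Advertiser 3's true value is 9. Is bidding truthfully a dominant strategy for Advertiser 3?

No

Consider the case where Advertiser 1 bids 5 and Advertiser 2 bids 9.
Truthful bid 9: loses, pays 0, utility 0.
Bid 13 instead: wins, pays 5, utility 9 - 5 = 4.
Since 4 > 0, bidding 13 is strictly better here, so truthful bidding is not dominant.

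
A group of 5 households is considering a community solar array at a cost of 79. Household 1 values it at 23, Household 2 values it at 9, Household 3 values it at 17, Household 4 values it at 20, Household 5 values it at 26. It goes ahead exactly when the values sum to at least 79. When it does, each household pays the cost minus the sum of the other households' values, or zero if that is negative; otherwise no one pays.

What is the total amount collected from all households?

Total value 95 ≥ cost 79, so it is built.
Household 1: others sum to 72; max(0, 79 - 72) = 7.
Household 2: others sum to 86; max(0, 79 - 86) = 0.
Household 3: others sum to 78; max(0, 79 - 78) = 1.
Household 4: others sum to 75; max(0, 79 - 75) = 4.
Household 5: others sum to 69; max(0, 79 - 69) = 10.
Total collected = 7 + 0 + 1 + 4 + 10 = 22.

22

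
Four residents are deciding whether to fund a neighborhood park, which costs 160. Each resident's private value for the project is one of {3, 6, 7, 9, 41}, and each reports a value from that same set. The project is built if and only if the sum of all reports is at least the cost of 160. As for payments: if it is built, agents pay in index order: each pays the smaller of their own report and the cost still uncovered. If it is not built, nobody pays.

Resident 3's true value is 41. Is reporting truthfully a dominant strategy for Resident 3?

Check each profile of the others' reports and compare truth against every alternative report.
Others report (3, 3, 3): truth gives 0, best alternative gives 0.
Others report (3, 3, 6): truth gives 0, best alternative gives 0.
Others report (3, 3, 7): truth gives 0, best alternative gives 0.
Others report (3, 3, 9): truth gives 0, best alternative gives 0.
Others report (3, 3, 41): truth gives 0, best alternative gives 0.
Others report (3, 6, 3): truth gives 0, best alternative gives 0.
(Remaining 119 profiles checked similarly; truth is weakly best in each.)
In every case the truthful report is at least as good as any alternative, so it is a dominant strategy.

Yes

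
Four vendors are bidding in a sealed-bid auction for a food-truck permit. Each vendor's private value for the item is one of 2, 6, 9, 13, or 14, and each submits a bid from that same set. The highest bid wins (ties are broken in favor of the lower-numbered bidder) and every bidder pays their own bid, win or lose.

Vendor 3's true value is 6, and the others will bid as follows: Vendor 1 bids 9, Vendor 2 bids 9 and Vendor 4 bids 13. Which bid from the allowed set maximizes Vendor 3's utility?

2

Bid 2: loses but pays 2, utility -2.
Bid 6: loses but pays 6, utility -6.
Bid 9: loses but pays 9, utility -9.
Bid 13: wins, pays 13, utility 6 - 13 = -7.
Bid 14: wins, pays 14, utility 6 - 14 = -8.
The best choice is 2 with utility -2.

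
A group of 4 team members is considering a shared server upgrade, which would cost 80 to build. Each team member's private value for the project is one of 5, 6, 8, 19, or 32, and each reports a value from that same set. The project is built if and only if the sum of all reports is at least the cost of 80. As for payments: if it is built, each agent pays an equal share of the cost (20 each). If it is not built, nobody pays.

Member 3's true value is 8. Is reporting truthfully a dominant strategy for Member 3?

Consider the case where Member 1 reports 8, Member 2 reports 32 and Member 4 reports 32.
Truthful report 8: project built, pays 20, utility 8 - 20 = -12.
Report 5 instead: project not built, utility 0.
Since 0 > -12, reporting 5 is strictly better here, so truthful reporting is not dominant.

No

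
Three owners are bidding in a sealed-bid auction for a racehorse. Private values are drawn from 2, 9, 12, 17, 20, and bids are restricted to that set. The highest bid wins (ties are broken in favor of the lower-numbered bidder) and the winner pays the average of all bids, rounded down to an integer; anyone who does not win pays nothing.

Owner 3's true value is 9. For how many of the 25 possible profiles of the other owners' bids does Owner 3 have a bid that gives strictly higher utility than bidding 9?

2

Others bid (2, 9): truth gives 0; bid 12 gives 2 > 0. Violating.
Others bid (9, 2): truth gives 0; bid 12 gives 2 > 0. Violating.
Others bid (2, 2): truth gives 5; no alternative beats it.
Others bid (2, 12): truth gives 0; no alternative beats it.
(Checking all 25 profiles: 2 have a profitable deviation, 23 do not.)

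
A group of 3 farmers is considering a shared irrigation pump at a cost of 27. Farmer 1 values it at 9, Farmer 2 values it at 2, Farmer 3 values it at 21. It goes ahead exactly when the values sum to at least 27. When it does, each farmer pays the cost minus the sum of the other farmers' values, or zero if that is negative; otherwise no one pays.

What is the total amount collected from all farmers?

20

Total value 32 ≥ cost 27, so it is built.
Farmer 1: others sum to 23; max(0, 27 - 23) = 4.
Farmer 2: others sum to 30; max(0, 27 - 30) = 0.
Farmer 3: others sum to 11; max(0, 27 - 11) = 16.
Total collected = 4 + 0 + 16 = 20.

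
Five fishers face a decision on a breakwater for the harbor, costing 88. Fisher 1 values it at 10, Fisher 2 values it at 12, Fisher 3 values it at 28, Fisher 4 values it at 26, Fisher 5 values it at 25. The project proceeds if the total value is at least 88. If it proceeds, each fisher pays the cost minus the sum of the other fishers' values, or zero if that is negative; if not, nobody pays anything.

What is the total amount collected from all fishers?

Total value 101 ≥ cost 88, so it is built.
Fisher 1: others sum to 91; max(0, 88 - 91) = 0.
Fisher 2: others sum to 89; max(0, 88 - 89) = 0.
Fisher 3: others sum to 73; max(0, 88 - 73) = 15.
Fisher 4: others sum to 75; max(0, 88 - 75) = 13.
Fisher 5: others sum to 76; max(0, 88 - 76) = 12.
Total collected = 0 + 0 + 15 + 13 + 12 = 40.

40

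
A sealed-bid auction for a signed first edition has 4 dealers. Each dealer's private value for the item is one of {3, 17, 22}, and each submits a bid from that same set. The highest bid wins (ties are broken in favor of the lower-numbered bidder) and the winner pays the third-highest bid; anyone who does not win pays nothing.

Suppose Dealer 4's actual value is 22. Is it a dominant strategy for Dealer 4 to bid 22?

Check each profile of the others' bids and compare truth against every alternative bid.
Others bid (3, 3, 17): truth gives 19, best alternative gives 0.
Others bid (3, 17, 3): truth gives 19, best alternative gives 0.
Others bid (17, 3, 3): truth gives 19, best alternative gives 0.
Others bid (3, 17, 17): truth gives 5, best alternative gives 0.
Others bid (17, 3, 17): truth gives 5, best alternative gives 0.
Others bid (17, 17, 3): truth gives 5, best alternative gives 0.
(Remaining 21 profiles checked similarly; truth is weakly best in each.)
In every case the truthful bid is at least as good as any alternative, so it is a dominant strategy.

Yes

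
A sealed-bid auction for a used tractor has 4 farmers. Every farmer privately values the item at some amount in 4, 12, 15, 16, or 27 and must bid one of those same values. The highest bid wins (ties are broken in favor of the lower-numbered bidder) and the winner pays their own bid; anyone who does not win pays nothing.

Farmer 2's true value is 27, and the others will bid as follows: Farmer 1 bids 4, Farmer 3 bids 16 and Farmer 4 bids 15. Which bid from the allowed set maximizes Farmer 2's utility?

Bid 4: loses, pays 0, utility 0.
Bid 12: loses, pays 0, utility 0.
Bid 15: loses, pays 0, utility 0.
Bid 16: wins, pays 16, utility 27 - 16 = 11.
Bid 27: wins, pays 27, utility 27 - 27 = 0.
The best choice is 16 with utility 11.

16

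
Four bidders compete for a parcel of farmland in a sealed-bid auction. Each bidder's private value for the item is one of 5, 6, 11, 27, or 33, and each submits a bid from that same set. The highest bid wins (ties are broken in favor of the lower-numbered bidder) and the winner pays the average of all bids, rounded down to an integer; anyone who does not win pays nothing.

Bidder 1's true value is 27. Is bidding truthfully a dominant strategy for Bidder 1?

No

Consider the case where Bidder 2 bids 5, Bidder 3 bids 5 and Bidder 4 bids 5.
Truthful bid 27: wins, pays 10, utility 27 - 10 = 17.
Bid 5 instead: wins, pays 5, utility 27 - 5 = 22.
Since 22 > 17, bidding 5 is strictly better here, so truthful bidding is not dominant.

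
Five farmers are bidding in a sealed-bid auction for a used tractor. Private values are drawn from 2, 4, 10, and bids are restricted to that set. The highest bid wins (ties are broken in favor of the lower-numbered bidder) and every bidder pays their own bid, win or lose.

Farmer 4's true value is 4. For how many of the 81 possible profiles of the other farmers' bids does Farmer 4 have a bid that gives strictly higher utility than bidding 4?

Others bid (2, 2, 2, 10): truth gives -4; bid 2 gives -2 > -4. Violating.
Others bid (2, 2, 4, 2): truth gives -4; bid 2 gives -2 > -4. Violating.
Others bid (2, 2, 4, 4): truth gives -4; bid 2 gives -2 > -4. Violating.
Others bid (2, 2, 4, 10): truth gives -4; bid 2 gives -2 > -4. Violating.
Others bid (2, 2, 2, 2): truth gives 0; no alternative beats it.
Others bid (2, 2, 2, 4): truth gives 0; no alternative beats it.
(Checking all 81 profiles: 79 have a profitable deviation, 2 do not.)

79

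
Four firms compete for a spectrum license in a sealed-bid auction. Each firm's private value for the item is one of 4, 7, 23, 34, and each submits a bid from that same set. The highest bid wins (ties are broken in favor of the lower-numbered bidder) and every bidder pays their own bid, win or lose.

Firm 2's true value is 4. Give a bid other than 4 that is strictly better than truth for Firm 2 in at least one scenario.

7

Suppose Firm 1 bids 4, Firm 3 bids 4 and Firm 4 bids 4.
Bid 4: loses but pays 4, utility -4.
Bid 7: wins, pays 7, utility 4 - 7 = -3.
So bidding 7 beats truth here (-3 > -4).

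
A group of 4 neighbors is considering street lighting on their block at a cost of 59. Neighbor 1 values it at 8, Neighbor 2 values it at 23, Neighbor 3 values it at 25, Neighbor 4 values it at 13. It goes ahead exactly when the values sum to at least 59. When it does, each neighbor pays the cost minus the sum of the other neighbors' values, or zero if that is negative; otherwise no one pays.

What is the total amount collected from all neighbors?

31

Total value 69 ≥ cost 59, so it is built.
Neighbor 1: others sum to 61; max(0, 59 - 61) = 0.
Neighbor 2: others sum to 46; max(0, 59 - 46) = 13.
Neighbor 3: others sum to 44; max(0, 59 - 44) = 15.
Neighbor 4: others sum to 56; max(0, 59 - 56) = 3.
Total collected = 0 + 13 + 15 + 3 = 31.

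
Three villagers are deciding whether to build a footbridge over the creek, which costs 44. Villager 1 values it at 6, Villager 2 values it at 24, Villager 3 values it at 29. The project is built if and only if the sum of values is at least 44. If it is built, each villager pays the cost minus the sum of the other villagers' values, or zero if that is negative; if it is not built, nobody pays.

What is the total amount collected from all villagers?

23

Total value 59 ≥ cost 44, so it is built.
Villager 1: others sum to 53; max(0, 44 - 53) = 0.
Villager 2: others sum to 35; max(0, 44 - 35) = 9.
Villager 3: others sum to 30; max(0, 44 - 30) = 14.
Total collected = 0 + 9 + 14 = 23.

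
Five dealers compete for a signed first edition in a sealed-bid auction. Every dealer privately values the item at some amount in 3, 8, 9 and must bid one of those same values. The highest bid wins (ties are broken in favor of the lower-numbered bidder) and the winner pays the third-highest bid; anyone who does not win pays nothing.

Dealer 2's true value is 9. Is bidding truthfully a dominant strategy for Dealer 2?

Check each profile of the others' bids and compare truth against every alternative bid.
Others bid (3, 3, 3, 9): truth gives 6, best alternative gives 0.
Others bid (3, 3, 9, 3): truth gives 6, best alternative gives 0.
Others bid (3, 9, 3, 3): truth gives 6, best alternative gives 0.
Others bid (8, 3, 3, 3): truth gives 6, best alternative gives 0.
Others bid (3, 3, 8, 9): truth gives 1, best alternative gives 0.
Others bid (3, 3, 9, 8): truth gives 1, best alternative gives 0.
(Remaining 75 profiles checked similarly; truth is weakly best in each.)
In every case the truthful bid is at least as good as any alternative, so it is a dominant strategy.

Yes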